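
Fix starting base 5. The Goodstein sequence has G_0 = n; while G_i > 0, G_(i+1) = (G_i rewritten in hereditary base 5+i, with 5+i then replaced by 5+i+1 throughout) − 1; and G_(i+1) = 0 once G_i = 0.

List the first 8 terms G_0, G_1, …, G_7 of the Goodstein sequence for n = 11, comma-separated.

i=0: 11 = 2·5 + 1 (b=5); 5→6: 2·6 + 1 = 13; 13−1 = 12
i=1: 12 = 2·6 (b=6); 6→7: 2·7 = 14; 14−1 = 13
i=2: 13 = 7 + 6 (b=7); 7→8: 8 + 6 = 14; 14−1 = 13
i=3: 13 = 8 + 5 (b=8); 8→9: 9 + 5 = 14; 14−1 = 13
i=4: 13 = 9 + 4 (b=9); 9→10: 10 + 4 = 14; 14−1 = 13
i=5: 13 = 10 + 3 (b=10); 10→11: 11 + 3 = 14; 14−1 = 13
i=6: 13 = 11 + 2 (b=11); 11→12: 12 + 2 = 14; 14−1 = 13

11, 12, 13, 13, 13, 13, 13, 13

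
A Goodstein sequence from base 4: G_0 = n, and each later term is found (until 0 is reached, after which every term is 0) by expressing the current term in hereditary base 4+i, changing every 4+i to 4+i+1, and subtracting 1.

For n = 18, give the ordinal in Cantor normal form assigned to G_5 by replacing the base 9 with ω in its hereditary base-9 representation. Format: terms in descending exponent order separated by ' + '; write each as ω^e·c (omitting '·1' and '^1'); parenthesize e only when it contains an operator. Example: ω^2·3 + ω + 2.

18 —HB4→ 4^2 + 2 —bump→ 5^2 + 2 = 27 —(−1)→ 26
26 —HB5→ 5^2 + 1 —bump→ 6^2 + 1 = 37 —(−1)→ 36
36 —HB6→ 6^2 —bump→ 7^2 = 49 —(−1)→ 48
48 —HB7→ 6·7 + 6 —bump→ 6·8 + 6 = 54 —(−1)→ 53
53 —HB8→ 6·8 + 5 —bump→ 6·9 + 5 = 59 —(−1)→ 58
58 —HB9→ 6·9 + 4 —bump→ 6·10 + 4 = 64 —(−1)→ 63

ω·6 + 4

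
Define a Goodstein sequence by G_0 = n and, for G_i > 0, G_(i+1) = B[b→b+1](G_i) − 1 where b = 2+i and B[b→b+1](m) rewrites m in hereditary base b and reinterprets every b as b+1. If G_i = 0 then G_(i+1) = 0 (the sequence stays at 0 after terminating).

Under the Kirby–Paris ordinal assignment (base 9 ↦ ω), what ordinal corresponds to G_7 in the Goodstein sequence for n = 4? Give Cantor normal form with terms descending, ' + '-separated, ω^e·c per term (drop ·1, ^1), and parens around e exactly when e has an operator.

(0) 4|_2 = 2^2 ↦ 3^3|_3 = 27 ⇒ 26
(1) 26|_3 = 2·3^2 + 2·3 + 2 ↦ 2·4^2 + 2·4 + 2|_4 = 42 ⇒ 41
(2) 41|_4 = 2·4^2 + 2·4 + 1 ↦ 2·5^2 + 2·5 + 1|_5 = 61 ⇒ 60
(3) 60|_5 = 2·5^2 + 2·5 ↦ 2·6^2 + 2·6|_6 = 84 ⇒ 83
(4) 83|_6 = 2·6^2 + 6 + 5 ↦ 2·7^2 + 7 + 5|_7 = 110 ⇒ 109
(5) 109|_7 = 2·7^2 + 7 + 4 ↦ 2·8^2 + 8 + 4|_8 = 140 ⇒ 139
(6) 139|_8 = 2·8^2 + 8 + 3 ↦ 2·9^2 + 9 + 3|_9 = 174 ⇒ 173

ω^2·2 + ω + 2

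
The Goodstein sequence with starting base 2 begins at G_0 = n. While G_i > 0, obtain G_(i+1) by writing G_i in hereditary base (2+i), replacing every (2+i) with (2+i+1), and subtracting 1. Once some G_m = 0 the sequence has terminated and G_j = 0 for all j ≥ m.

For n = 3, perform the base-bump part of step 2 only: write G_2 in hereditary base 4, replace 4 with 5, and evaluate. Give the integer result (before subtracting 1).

3 —HB2→ 2 + 1 —bump→ 3 + 1 = 4 —(−1)→ 3
3 —HB3→ 3 —bump→ 4 = 4 —(−1)→ 3
3 —HB4→ 3 —bump→ 3 = 3 —(−1)→ 2

3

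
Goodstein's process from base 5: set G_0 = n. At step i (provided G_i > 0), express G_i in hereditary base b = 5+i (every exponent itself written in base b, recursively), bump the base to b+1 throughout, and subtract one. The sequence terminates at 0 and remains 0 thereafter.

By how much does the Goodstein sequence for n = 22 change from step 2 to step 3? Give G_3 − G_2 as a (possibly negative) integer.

step 0: 22 = 4·5 + 2; sub 6 for 5: 4·6 + 2; = 26; G_1 = 26−1 = 25
step 1: 25 = 4·6 + 1; sub 7 for 6: 4·7 + 1; = 29; G_2 = 29−1 = 28
step 2: 28 = 4·7; sub 8 for 7: 4·8; = 32; G_3 = 32−1 = 31

3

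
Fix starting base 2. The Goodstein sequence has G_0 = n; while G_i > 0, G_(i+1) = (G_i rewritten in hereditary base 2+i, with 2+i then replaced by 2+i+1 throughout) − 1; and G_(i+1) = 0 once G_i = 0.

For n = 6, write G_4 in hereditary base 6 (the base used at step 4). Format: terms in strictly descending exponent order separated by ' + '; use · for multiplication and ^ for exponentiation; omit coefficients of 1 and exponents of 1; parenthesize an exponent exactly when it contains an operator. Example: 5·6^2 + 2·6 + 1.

5·6^5 + 5·6^4 + 5·6^3 + 5·6^2 + 5·6 + 5

base 2: 6 = 2^2 + 2; at 3: 3^3 + 3 = 30; next = 29
base 3: 29 = 3^3 + 2; at 4: 4^4 + 2 = 258; next = 257
base 4: 257 = 4^4 + 1; at 5: 5^5 + 1 = 3126; next = 3125
base 5: 3125 = 5^5; at 6: 6^6 = 46656; next = 46655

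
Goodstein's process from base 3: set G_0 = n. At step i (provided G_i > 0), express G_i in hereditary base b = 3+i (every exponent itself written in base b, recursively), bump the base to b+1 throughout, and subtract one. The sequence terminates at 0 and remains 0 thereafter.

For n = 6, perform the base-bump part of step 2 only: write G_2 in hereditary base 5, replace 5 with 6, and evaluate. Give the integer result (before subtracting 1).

8

G_0=6  [base 3] 2·3  →[3↦4]→  2·4 = 8  −1 ⇒ G_1=7
G_1=7  [base 4] 4 + 3  →[4↦5]→  5 + 3 = 8  −1 ⇒ G_2=7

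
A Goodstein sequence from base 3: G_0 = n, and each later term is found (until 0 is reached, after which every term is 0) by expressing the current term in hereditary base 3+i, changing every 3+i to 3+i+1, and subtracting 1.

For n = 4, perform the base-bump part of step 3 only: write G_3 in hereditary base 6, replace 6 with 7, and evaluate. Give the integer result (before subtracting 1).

3

step 0: 4 = 3 + 1; sub 4 for 3: 4 + 1; = 5; G_1 = 5−1 = 4
step 1: 4 = 4; sub 5 for 4: 5; = 5; G_2 = 5−1 = 4
step 2: 4 = 4; sub 6 for 5: 4; = 4; G_3 = 4−1 = 3
step 3: 3 = 3; sub 7 for 6: 3; = 3; G_4 = 3−1 = 2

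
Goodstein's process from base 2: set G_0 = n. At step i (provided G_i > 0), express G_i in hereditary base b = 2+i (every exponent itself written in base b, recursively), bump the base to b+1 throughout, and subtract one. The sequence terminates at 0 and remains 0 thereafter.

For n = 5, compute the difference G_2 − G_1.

G_0=5  [base 2] 2^2 + 1  →[2↦3]→  3^3 + 1 = 28  −1 ⇒ G_1=27
G_1=27  [base 3] 3^3  →[3↦4]→  4^4 = 256  −1 ⇒ G_2=255

228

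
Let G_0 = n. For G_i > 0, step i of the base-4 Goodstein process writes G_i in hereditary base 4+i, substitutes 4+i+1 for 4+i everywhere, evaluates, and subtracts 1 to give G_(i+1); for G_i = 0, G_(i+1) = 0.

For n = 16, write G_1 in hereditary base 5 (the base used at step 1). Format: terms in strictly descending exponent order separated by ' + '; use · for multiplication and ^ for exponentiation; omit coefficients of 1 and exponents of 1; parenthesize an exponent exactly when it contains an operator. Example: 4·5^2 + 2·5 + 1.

step 0: 16 = 4^2; sub 5 for 4: 5^2; = 25; G_1 = 25−1 = 24
step 1: 24 = 4·5 + 4; sub 6 for 5: 4·6 + 4; = 28; G_2 = 28−1 = 27

4·5 + 4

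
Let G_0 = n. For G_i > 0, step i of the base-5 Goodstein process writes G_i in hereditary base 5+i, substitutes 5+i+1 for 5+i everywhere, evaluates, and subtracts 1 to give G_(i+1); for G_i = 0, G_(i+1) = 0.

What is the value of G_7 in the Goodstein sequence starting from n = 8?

5

base 5: 8 = 5 + 3; at 6: 6 + 3 = 9; next = 8
base 6: 8 = 6 + 2; at 7: 7 + 2 = 9; next = 8
base 7: 8 = 7 + 1; at 8: 8 + 1 = 9; next = 8
base 8: 8 = 8; at 9: 9 = 9; next = 8
base 9: 8 = 8; at 10: 8 = 8; next = 7
base 10: 7 = 7; at 11: 7 = 7; next = 6
base 11: 6 = 6; at 12: 6 = 6; next = 5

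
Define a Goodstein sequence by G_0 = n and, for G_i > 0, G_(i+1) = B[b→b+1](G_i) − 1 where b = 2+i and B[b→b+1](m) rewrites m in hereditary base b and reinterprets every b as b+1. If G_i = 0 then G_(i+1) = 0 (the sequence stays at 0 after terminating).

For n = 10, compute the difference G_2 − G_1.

942

G_0 = 10. HB_2(10) = 2^(2 + 1) + 2. Bump = 84. G_1 = 83.
G_1 = 83. HB_3(83) = 3^(3 + 1) + 2. Bump = 1026. G_2 = 1025.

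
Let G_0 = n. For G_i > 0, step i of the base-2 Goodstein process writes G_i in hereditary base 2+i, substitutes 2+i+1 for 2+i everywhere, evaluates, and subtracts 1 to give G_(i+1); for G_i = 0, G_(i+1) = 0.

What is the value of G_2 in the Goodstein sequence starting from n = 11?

1027

[0] 11 ≡ 2^(2 + 1) + 2 + 1 (base 2). Lift 3: 85. −1: 84.
[1] 84 ≡ 3^(3 + 1) + 3 (base 3). Lift 4: 1028. −1: 1027.
[2] 1027 ≡ 4^(4 + 1) + 3 (base 4). Lift 5: 15628. −1: 15627.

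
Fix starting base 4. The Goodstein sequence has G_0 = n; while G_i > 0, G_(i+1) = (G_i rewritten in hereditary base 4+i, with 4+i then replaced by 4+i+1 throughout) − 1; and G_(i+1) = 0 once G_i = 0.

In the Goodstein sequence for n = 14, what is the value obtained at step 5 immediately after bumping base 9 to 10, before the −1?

24

step 0: 14 = 3·4 + 2; sub 5 for 4: 3·5 + 2; = 17; G_1 = 17−1 = 16
step 1: 16 = 3·5 + 1; sub 6 for 5: 3·6 + 1; = 19; G_2 = 19−1 = 18
step 2: 18 = 3·6; sub 7 for 6: 3·7; = 21; G_3 = 21−1 = 20
step 3: 20 = 2·7 + 6; sub 8 for 7: 2·8 + 6; = 22; G_4 = 22−1 = 21
step 4: 21 = 2·8 + 5; sub 9 for 8: 2·9 + 5; = 23; G_5 = 23−1 = 22
step 5: 22 = 2·9 + 4; sub 10 for 9: 2·10 + 4; = 24; G_6 = 24−1 = 23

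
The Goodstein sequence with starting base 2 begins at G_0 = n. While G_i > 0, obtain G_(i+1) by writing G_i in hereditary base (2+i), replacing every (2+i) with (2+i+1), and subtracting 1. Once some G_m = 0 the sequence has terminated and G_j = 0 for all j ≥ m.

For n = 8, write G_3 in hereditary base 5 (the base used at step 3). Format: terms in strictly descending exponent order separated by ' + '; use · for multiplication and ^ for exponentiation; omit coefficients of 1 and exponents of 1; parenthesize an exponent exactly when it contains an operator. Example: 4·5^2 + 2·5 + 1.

[0] 8 ≡ 2^(2 + 1) (base 2). Lift 3: 81. −1: 80.
[1] 80 ≡ 2·3^3 + 2·3^2 + 2·3 + 2 (base 3). Lift 4: 554. −1: 553.
[2] 553 ≡ 2·4^4 + 2·4^2 + 2·4 + 1 (base 4). Lift 5: 6311. −1: 6310.
[3] 6310 ≡ 2·5^5 + 2·5^2 + 2·5 (base 5). Lift 6: 93396. −1: 93395.

2·5^5 + 2·5^2 + 2·5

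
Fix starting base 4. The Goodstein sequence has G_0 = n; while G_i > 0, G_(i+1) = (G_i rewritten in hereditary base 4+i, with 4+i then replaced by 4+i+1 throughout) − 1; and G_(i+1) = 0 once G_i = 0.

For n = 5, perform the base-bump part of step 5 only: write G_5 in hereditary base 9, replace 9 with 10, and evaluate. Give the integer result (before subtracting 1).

2

step 0: 5 = 4 + 1; sub 5 for 4: 5 + 1; = 6; G_1 = 6−1 = 5
step 1: 5 = 5; sub 6 for 5: 6; = 6; G_2 = 6−1 = 5
step 2: 5 = 5; sub 7 for 6: 5; = 5; G_3 = 5−1 = 4
step 3: 4 = 4; sub 8 for 7: 4; = 4; G_4 = 4−1 = 3
step 4: 3 = 3; sub 9 for 8: 3; = 3; G_5 = 3−1 = 2
step 5: 2 = 2; sub 10 for 9: 2; = 2; G_6 = 2−1 = 1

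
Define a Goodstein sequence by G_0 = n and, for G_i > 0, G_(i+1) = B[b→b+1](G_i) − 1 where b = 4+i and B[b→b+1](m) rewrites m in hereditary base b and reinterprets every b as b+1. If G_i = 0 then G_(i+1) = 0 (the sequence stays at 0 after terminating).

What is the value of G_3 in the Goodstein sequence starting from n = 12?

16

G_0=12  [base 4] 3·4  →[4↦5]→  3·5 = 15  −1 ⇒ G_1=14
G_1=14  [base 5] 2·5 + 4  →[5↦6]→  2·6 + 4 = 16  −1 ⇒ G_2=15
G_2=15  [base 6] 2·6 + 3  →[6↦7]→  2·7 + 3 = 17  −1 ⇒ G_3=16
G_3=16  [base 7] 2·7 + 2  →[7↦8]→  2·8 + 2 = 18  −1 ⇒ G_4=17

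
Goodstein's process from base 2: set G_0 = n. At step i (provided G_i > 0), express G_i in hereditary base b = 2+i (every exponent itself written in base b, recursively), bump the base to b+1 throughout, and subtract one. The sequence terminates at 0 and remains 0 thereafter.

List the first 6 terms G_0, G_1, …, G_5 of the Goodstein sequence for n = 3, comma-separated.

G_0 = 3. HB_2(3) = 2 + 1. Bump = 4. G_1 = 3.
G_1 = 3. HB_3(3) = 3. Bump = 4. G_2 = 3.
G_2 = 3. HB_4(3) = 3. Bump = 3. G_3 = 2.
G_3 = 2. HB_5(2) = 2. Bump = 2. G_4 = 1.
G_4 = 1. HB_6(1) = 1. Bump = 1. G_5 = 0.

3, 3, 3, 2, 1, 0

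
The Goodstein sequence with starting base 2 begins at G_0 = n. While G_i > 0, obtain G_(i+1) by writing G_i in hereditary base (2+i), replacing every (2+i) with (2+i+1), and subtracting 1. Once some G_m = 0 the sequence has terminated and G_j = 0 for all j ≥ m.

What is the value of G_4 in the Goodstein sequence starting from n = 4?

83

G_0 = 4. HB_2(4) = 2^2. Bump = 27. G_1 = 26.
G_1 = 26. HB_3(26) = 2·3^2 + 2·3 + 2. Bump = 42. G_2 = 41.
G_2 = 41. HB_4(41) = 2·4^2 + 2·4 + 1. Bump = 61. G_3 = 60.
G_3 = 60. HB_5(60) = 2·5^2 + 2·5. Bump = 84. G_4 = 83.
G_4 = 83. HB_6(83) = 2·6^2 + 6 + 5. Bump = 110. G_5 = 109.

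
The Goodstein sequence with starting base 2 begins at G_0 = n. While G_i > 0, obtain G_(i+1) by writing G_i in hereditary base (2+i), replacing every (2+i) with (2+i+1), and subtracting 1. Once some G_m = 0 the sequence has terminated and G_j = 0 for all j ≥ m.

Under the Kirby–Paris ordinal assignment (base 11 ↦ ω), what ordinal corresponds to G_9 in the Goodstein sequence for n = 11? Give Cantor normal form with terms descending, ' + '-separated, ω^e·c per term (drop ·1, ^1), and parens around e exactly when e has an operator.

i=0: 11 = 2^(2 + 1) + 2 + 1 (b=2); 2→3: 3^(3 + 1) + 3 + 1 = 85; 85−1 = 84
i=1: 84 = 3^(3 + 1) + 3 (b=3); 3→4: 4^(4 + 1) + 4 = 1028; 1028−1 = 1027
i=2: 1027 = 4^(4 + 1) + 3 (b=4); 4→5: 5^(5 + 1) + 3 = 15628; 15628−1 = 15627
i=3: 15627 = 5^(5 + 1) + 2 (b=5); 5→6: 6^(6 + 1) + 2 = 279938; 279938−1 = 279937
i=4: 279937 = 6^(6 + 1) + 1 (b=6); 6→7: 7^(7 + 1) + 1 = 5764802; 5764802−1 = 5764801
i=5: 5764801 = 7^(7 + 1) (b=7); 7→8: 8^(8 + 1) = 134217728; 134217728−1 = 134217727
i=6: 134217727 = 7·8^8 + 7·8^7 + 7·8^6 + 7·8^5 + 7·8^4 + 7·8^3 + 7·8^2 + 7·8 + 7 (b=8); 8→9: 7·9^9 + 7·9^7 + 7·9^6 + 7·9^5 + 7·9^4 + 7·9^3 + 7·9^2 + 7·9 + 7 = 2749609303; 2749609303−1 = 2749609302
i=7: 2749609302 = 7·9^9 + 7·9^7 + 7·9^6 + 7·9^5 + 7·9^4 + 7·9^3 + 7·9^2 + 7·9 + 6 (b=9); 9→10: 7·10^10 + 7·10^7 + 7·10^6 + 7·10^5 + 7·10^4 + 7·10^3 + 7·10^2 + 7·10 + 6 = 70077777776; 70077777776−1 = 70077777775
i=8: 70077777775 = 7·10^10 + 7·10^7 + 7·10^6 + 7·10^5 + 7·10^4 + 7·10^3 + 7·10^2 + 7·10 + 5 (b=10); 10→11: 7·11^11 + 7·11^7 + 7·11^6 + 7·11^5 + 7·11^4 + 7·11^3 + 7·11^2 + 7·11 + 5 = 1997331745491; 1997331745491−1 = 1997331745490

ω^ω·7 + ω^7·7 + ω^6·7 + ω^5·7 + ω^4·7 + ω^3·7 + ω^2·7 + ω·7 + 4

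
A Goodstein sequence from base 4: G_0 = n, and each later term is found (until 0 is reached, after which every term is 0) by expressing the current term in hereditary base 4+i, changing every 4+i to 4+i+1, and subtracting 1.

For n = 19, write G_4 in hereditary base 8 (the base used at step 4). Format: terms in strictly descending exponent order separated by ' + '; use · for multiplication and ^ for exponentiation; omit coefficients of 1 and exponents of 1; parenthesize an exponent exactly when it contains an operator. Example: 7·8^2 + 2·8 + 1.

7·8 + 7

G_0 = 19. HB_4(19) = 4^2 + 3. Bump = 28. G_1 = 27.
G_1 = 27. HB_5(27) = 5^2 + 2. Bump = 38. G_2 = 37.
G_2 = 37. HB_6(37) = 6^2 + 1. Bump = 50. G_3 = 49.
G_3 = 49. HB_7(49) = 7^2. Bump = 64. G_4 = 63.
G_4 = 63. HB_8(63) = 7·8 + 7. Bump = 70. G_5 = 69.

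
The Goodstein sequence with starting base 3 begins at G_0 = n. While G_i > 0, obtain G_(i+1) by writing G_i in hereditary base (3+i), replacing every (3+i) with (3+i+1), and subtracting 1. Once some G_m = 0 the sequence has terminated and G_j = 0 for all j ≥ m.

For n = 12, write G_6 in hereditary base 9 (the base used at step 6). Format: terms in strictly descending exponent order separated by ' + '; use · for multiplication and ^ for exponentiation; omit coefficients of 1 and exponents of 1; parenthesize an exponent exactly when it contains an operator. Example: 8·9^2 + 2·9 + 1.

7·9 + 6

(0) 12|_3 = 3^2 + 3 ↦ 4^2 + 4|_4 = 20 ⇒ 19
(1) 19|_4 = 4^2 + 3 ↦ 5^2 + 3|_5 = 28 ⇒ 27
(2) 27|_5 = 5^2 + 2 ↦ 6^2 + 2|_6 = 38 ⇒ 37
(3) 37|_6 = 6^2 + 1 ↦ 7^2 + 1|_7 = 50 ⇒ 49
(4) 49|_7 = 7^2 ↦ 8^2|_8 = 64 ⇒ 63
(5) 63|_8 = 7·8 + 7 ↦ 7·9 + 7|_9 = 70 ⇒ 69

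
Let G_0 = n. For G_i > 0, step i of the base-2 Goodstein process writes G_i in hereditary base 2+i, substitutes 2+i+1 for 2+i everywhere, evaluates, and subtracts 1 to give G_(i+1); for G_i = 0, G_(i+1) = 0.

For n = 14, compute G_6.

134404971

(0) 14|_2 = 2^(2 + 1) + 2^2 + 2 ↦ 3^(3 + 1) + 3^3 + 3|_3 = 111 ⇒ 110
(1) 110|_3 = 3^(3 + 1) + 3^3 + 2 ↦ 4^(4 + 1) + 4^4 + 2|_4 = 1282 ⇒ 1281
(2) 1281|_4 = 4^(4 + 1) + 4^4 + 1 ↦ 5^(5 + 1) + 5^5 + 1|_5 = 18751 ⇒ 18750
(3) 18750|_5 = 5^(5 + 1) + 5^5 ↦ 6^(6 + 1) + 6^6|_6 = 326592 ⇒ 326591
(4) 326591|_6 = 6^(6 + 1) + 5·6^5 + 5·6^4 + 5·6^3 + 5·6^2 + 5·6 + 5 ↦ 7^(7 + 1) + 5·7^5 + 5·7^4 + 5·7^3 + 5·7^2 + 5·7 + 5|_7 = 5862841 ⇒ 5862840
(5) 5862840|_7 = 7^(7 + 1) + 5·7^5 + 5·7^4 + 5·7^3 + 5·7^2 + 5·7 + 4 ↦ 8^(8 + 1) + 5·8^5 + 5·8^4 + 5·8^3 + 5·8^2 + 5·8 + 4|_8 = 134404972 ⇒ 134404971
(6) 134404971|_8 = 8^(8 + 1) + 5·8^5 + 5·8^4 + 5·8^3 + 5·8^2 + 5·8 + 3 ↦ 9^(9 + 1) + 5·9^5 + 5·9^4 + 5·9^3 + 5·9^2 + 5·9 + 3|_9 = 3487116549 ⇒ 3487116548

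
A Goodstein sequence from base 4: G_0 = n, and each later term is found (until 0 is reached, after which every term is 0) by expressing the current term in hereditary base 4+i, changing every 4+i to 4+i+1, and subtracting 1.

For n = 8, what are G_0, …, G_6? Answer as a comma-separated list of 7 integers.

(0) 8|_4 = 2·4 ↦ 2·5|_5 = 10 ⇒ 9
(1) 9|_5 = 5 + 4 ↦ 6 + 4|_6 = 10 ⇒ 9
(2) 9|_6 = 6 + 3 ↦ 7 + 3|_7 = 10 ⇒ 9
(3) 9|_7 = 7 + 2 ↦ 8 + 2|_8 = 10 ⇒ 9
(4) 9|_8 = 8 + 1 ↦ 9 + 1|_9 = 10 ⇒ 9
(5) 9|_9 = 9 ↦ 10|_10 = 10 ⇒ 9

8, 9, 9, 9, 9, 9, 9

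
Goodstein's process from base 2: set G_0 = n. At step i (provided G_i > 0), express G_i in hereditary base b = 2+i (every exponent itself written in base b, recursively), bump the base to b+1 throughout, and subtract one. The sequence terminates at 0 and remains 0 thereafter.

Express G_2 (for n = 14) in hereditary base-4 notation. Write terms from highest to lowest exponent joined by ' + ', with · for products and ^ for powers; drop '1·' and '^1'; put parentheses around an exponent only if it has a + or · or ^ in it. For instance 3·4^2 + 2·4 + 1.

i=0: 14 = 2^(2 + 1) + 2^2 + 2 (b=2); 2→3: 3^(3 + 1) + 3^3 + 3 = 111; 111−1 = 110
i=1: 110 = 3^(3 + 1) + 3^3 + 2 (b=3); 3→4: 4^(4 + 1) + 4^4 + 2 = 1282; 1282−1 = 1281

4^(4 + 1) + 4^4 + 1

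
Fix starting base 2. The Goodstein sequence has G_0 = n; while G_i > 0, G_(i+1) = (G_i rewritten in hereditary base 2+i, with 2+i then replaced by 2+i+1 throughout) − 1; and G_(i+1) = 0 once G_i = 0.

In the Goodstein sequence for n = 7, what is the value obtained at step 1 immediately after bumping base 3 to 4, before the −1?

260

G_0=7  [base 2] 2^2 + 2 + 1  →[2↦3]→  3^3 + 3 + 1 = 31  −1 ⇒ G_1=30
G_1=30  [base 3] 3^3 + 3  →[3↦4]→  4^4 + 4 = 260  −1 ⇒ G_2=259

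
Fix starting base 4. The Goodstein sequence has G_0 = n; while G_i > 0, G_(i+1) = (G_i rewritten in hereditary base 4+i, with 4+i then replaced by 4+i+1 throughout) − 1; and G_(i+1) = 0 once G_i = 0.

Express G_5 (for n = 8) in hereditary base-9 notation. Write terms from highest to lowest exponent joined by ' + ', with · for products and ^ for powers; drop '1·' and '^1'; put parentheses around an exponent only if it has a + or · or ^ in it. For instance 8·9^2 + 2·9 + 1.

9

G_0 = 8. HB_4(8) = 2·4. Bump = 10. G_1 = 9.
G_1 = 9. HB_5(9) = 5 + 4. Bump = 10. G_2 = 9.
G_2 = 9. HB_6(9) = 6 + 3. Bump = 10. G_3 = 9.
G_3 = 9. HB_7(9) = 7 + 2. Bump = 10. G_4 = 9.
G_4 = 9. HB_8(9) = 8 + 1. Bump = 10. G_5 = 9.
G_5 = 9. HB_9(9) = 9. Bump = 10. G_6 = 9.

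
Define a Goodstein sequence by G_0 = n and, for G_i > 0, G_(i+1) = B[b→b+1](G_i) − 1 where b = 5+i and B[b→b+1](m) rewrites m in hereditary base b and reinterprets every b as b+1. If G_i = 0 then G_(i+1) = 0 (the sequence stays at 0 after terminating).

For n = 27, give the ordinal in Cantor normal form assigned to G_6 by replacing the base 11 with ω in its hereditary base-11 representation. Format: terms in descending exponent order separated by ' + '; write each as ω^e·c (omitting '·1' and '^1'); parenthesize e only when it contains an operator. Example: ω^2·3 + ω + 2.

[0] 27 ≡ 5^2 + 2 (base 5). Lift 6: 38. −1: 37.
[1] 37 ≡ 6^2 + 1 (base 6). Lift 7: 50. −1: 49.
[2] 49 ≡ 7^2 (base 7). Lift 8: 64. −1: 63.
[3] 63 ≡ 7·8 + 7 (base 8). Lift 9: 70. −1: 69.
[4] 69 ≡ 7·9 + 6 (base 9). Lift 10: 76. −1: 75.
[5] 75 ≡ 7·10 + 5 (base 10). Lift 11: 82. −1: 81.
[6] 81 ≡ 7·11 + 4 (base 11). Lift 12: 88. −1: 87.

ω·7 + 4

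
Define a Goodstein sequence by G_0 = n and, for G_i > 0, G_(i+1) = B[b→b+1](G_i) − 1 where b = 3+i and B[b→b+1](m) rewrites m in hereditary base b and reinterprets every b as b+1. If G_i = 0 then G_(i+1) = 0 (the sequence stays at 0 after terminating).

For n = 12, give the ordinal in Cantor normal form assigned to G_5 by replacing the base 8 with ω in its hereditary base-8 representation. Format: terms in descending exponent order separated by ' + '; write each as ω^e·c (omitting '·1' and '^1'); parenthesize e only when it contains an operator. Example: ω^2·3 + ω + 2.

[0] 12 ≡ 3^2 + 3 (base 3). Lift 4: 20. −1: 19.
[1] 19 ≡ 4^2 + 3 (base 4). Lift 5: 28. −1: 27.
[2] 27 ≡ 5^2 + 2 (base 5). Lift 6: 38. −1: 37.
[3] 37 ≡ 6^2 + 1 (base 6). Lift 7: 50. −1: 49.
[4] 49 ≡ 7^2 (base 7). Lift 8: 64. −1: 63.
[5] 63 ≡ 7·8 + 7 (base 8). Lift 9: 70. −1: 69.

ω·7 + 7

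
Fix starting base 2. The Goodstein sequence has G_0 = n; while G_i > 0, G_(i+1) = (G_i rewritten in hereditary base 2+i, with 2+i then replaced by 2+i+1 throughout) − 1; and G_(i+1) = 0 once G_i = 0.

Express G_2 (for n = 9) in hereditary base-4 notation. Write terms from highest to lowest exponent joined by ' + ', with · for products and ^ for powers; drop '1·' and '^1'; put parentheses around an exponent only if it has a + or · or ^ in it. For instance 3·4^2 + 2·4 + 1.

step 0: 9 = 2^(2 + 1) + 1; sub 3 for 2: 3^(3 + 1) + 1; = 82; G_1 = 82−1 = 81
step 1: 81 = 3^(3 + 1); sub 4 for 3: 4^(4 + 1); = 1024; G_2 = 1024−1 = 1023
step 2: 1023 = 3·4^4 + 3·4^3 + 3·4^2 + 3·4 + 3; sub 5 for 4: 3·5^5 + 3·5^3 + 3·5^2 + 3·5 + 3; = 9843; G_3 = 9843−1 = 9842

3·4^4 + 3·4^3 + 3·4^2 + 3·4 + 3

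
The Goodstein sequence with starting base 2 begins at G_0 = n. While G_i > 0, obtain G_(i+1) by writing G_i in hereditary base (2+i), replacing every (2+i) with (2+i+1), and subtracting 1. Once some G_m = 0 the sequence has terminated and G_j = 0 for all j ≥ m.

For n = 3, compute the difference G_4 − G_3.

(0) 3|_2 = 2 + 1 ↦ 3 + 1|_3 = 4 ⇒ 3
(1) 3|_3 = 3 ↦ 4|_4 = 4 ⇒ 3
(2) 3|_4 = 3 ↦ 3|_5 = 3 ⇒ 2
(3) 2|_5 = 2 ↦ 2|_6 = 2 ⇒ 1

-1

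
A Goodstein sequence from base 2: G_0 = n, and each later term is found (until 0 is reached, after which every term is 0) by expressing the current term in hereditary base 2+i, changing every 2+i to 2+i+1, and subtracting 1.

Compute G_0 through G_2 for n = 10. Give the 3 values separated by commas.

10, 83, 1025

[0] 10 ≡ 2^(2 + 1) + 2 (base 2). Lift 3: 84. −1: 83.
[1] 83 ≡ 3^(3 + 1) + 2 (base 3). Lift 4: 1026. −1: 1025.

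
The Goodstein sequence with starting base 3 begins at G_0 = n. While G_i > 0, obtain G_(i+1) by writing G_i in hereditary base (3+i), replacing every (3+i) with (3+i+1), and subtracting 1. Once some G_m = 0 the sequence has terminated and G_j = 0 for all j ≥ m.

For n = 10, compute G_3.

step 0: 10 = 3^2 + 1; sub 4 for 3: 4^2 + 1; = 17; G_1 = 17−1 = 16
step 1: 16 = 4^2; sub 5 for 4: 5^2; = 25; G_2 = 25−1 = 24
step 2: 24 = 4·5 + 4; sub 6 for 5: 4·6 + 4; = 28; G_3 = 28−1 = 27
step 3: 27 = 4·6 + 3; sub 7 for 6: 4·7 + 3; = 31; G_4 = 31−1 = 30

27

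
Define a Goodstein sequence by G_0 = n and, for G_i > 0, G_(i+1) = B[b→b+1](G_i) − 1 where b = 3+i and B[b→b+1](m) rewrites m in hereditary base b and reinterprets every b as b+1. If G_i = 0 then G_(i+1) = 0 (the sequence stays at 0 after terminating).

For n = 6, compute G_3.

7

6 —HB3→ 2·3 —bump→ 2·4 = 8 —(−1)→ 7
7 —HB4→ 4 + 3 —bump→ 5 + 3 = 8 —(−1)→ 7
7 —HB5→ 5 + 2 —bump→ 6 + 2 = 8 —(−1)→ 7
7 —HB6→ 6 + 1 —bump→ 7 + 1 = 8 —(−1)→ 7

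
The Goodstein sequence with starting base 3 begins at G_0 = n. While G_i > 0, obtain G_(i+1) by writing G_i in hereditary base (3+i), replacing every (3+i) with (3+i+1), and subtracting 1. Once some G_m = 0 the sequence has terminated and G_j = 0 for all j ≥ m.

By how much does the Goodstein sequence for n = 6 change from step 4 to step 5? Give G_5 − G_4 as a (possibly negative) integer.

0

(0) 6|_3 = 2·3 ↦ 2·4|_4 = 8 ⇒ 7
(1) 7|_4 = 4 + 3 ↦ 5 + 3|_5 = 8 ⇒ 7
(2) 7|_5 = 5 + 2 ↦ 6 + 2|_6 = 8 ⇒ 7
(3) 7|_6 = 6 + 1 ↦ 7 + 1|_7 = 8 ⇒ 7
(4) 7|_7 = 7 ↦ 8|_8 = 8 ⇒ 7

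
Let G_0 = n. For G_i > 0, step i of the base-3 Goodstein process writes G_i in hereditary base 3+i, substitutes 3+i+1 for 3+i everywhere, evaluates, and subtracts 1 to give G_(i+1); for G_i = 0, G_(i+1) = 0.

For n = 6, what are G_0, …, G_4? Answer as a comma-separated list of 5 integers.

6, 7, 7, 7, 7

G_0=6  [base 3] 2·3  →[3↦4]→  2·4 = 8  −1 ⇒ G_1=7
G_1=7  [base 4] 4 + 3  →[4↦5]→  5 + 3 = 8  −1 ⇒ G_2=7
G_2=7  [base 5] 5 + 2  →[5↦6]→  6 + 2 = 8  −1 ⇒ G_3=7
G_3=7  [base 6] 6 + 1  →[6↦7]→  7 + 1 = 8  −1 ⇒ G_4=7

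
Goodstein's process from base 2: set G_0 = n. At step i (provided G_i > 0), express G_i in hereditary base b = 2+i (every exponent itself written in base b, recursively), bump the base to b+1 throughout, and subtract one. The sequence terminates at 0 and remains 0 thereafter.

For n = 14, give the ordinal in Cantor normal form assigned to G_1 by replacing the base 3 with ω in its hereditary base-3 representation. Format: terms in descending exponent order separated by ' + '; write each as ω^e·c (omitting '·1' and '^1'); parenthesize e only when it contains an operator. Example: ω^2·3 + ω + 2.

ω^(ω + 1) + ω^ω + 2

[0] 14 ≡ 2^(2 + 1) + 2^2 + 2 (base 2). Lift 3: 111. −1: 110.
[1] 110 ≡ 3^(3 + 1) + 3^3 + 2 (base 3). Lift 4: 1282. −1: 1281.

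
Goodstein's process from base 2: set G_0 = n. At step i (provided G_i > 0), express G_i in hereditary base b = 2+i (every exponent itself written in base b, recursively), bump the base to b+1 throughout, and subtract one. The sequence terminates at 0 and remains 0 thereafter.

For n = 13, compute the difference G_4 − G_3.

13 —HB2→ 2^(2 + 1) + 2^2 + 1 —bump→ 3^(3 + 1) + 3^3 + 1 = 109 —(−1)→ 108
108 —HB3→ 3^(3 + 1) + 3^3 —bump→ 4^(4 + 1) + 4^4 = 1280 —(−1)→ 1279
1279 —HB4→ 4^(4 + 1) + 3·4^3 + 3·4^2 + 3·4 + 3 —bump→ 5^(5 + 1) + 3·5^3 + 3·5^2 + 3·5 + 3 = 16093 —(−1)→ 16092
16092 —HB5→ 5^(5 + 1) + 3·5^3 + 3·5^2 + 3·5 + 2 —bump→ 6^(6 + 1) + 3·6^3 + 3·6^2 + 3·6 + 2 = 280712 —(−1)→ 280711

264619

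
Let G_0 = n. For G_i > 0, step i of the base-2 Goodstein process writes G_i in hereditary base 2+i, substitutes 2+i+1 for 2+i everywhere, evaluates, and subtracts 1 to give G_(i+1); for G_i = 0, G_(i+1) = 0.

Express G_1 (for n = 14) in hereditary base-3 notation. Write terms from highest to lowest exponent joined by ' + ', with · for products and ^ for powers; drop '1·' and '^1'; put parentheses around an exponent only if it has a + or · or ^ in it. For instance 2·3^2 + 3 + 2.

step 0: 14 = 2^(2 + 1) + 2^2 + 2; sub 3 for 2: 3^(3 + 1) + 3^3 + 3; = 111; G_1 = 111−1 = 110
step 1: 110 = 3^(3 + 1) + 3^3 + 2; sub 4 for 3: 4^(4 + 1) + 4^4 + 2; = 1282; G_2 = 1282−1 = 1281

3^(3 + 1) + 3^3 + 2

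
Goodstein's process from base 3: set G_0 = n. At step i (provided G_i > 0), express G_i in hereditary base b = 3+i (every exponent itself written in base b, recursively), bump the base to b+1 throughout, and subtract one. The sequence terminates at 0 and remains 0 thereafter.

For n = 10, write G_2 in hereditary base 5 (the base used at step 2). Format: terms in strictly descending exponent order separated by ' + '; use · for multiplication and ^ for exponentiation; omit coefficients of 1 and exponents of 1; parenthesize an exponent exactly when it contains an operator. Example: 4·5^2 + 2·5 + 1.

G_0=10  [base 3] 3^2 + 1  →[3↦4]→  4^2 + 1 = 17  −1 ⇒ G_1=16
G_1=16  [base 4] 4^2  →[4↦5]→  5^2 = 25  −1 ⇒ G_2=24

4·5 + 4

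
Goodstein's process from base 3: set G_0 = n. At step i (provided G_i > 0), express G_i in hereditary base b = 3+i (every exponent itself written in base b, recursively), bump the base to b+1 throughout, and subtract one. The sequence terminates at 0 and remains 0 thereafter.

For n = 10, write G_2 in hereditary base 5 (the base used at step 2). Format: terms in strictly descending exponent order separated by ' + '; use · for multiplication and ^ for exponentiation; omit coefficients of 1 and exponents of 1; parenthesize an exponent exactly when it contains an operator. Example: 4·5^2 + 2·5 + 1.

4·5 + 4

G_0 = 10. HB_3(10) = 3^2 + 1. Bump = 17. G_1 = 16.
G_1 = 16. HB_4(16) = 4^2. Bump = 25. G_2 = 24.
G_2 = 24. HB_5(24) = 4·5 + 4. Bump = 28. G_3 = 27.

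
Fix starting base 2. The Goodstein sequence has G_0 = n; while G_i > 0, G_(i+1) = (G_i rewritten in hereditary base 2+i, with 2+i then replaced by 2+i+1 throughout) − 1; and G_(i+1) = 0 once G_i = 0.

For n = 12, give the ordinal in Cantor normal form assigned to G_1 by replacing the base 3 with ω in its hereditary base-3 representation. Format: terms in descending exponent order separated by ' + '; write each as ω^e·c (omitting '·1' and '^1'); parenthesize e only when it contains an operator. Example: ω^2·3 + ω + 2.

ω^(ω + 1) + ω^2·2 + ω·2 + 2

12 —HB2→ 2^(2 + 1) + 2^2 —bump→ 3^(3 + 1) + 3^3 = 108 —(−1)→ 107
107 —HB3→ 3^(3 + 1) + 2·3^2 + 2·3 + 2 —bump→ 4^(4 + 1) + 2·4^2 + 2·4 + 2 = 1066 —(−1)→ 1065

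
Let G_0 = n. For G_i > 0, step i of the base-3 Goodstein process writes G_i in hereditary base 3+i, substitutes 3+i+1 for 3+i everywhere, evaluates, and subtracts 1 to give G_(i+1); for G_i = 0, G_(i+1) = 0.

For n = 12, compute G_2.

27

base 3: 12 = 3^2 + 3; at 4: 4^2 + 4 = 20; next = 19
base 4: 19 = 4^2 + 3; at 5: 5^2 + 3 = 28; next = 27
base 5: 27 = 5^2 + 2; at 6: 6^2 + 2 = 38; next = 37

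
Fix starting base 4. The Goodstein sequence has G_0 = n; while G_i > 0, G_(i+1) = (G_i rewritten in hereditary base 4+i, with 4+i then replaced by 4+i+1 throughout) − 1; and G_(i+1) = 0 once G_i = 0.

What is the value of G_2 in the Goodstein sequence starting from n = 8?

step 0: 8 = 2·4; sub 5 for 4: 2·5; = 10; G_1 = 10−1 = 9
step 1: 9 = 5 + 4; sub 6 for 5: 6 + 4; = 10; G_2 = 10−1 = 9
step 2: 9 = 6 + 3; sub 7 for 6: 7 + 3; = 10; G_3 = 10−1 = 9

9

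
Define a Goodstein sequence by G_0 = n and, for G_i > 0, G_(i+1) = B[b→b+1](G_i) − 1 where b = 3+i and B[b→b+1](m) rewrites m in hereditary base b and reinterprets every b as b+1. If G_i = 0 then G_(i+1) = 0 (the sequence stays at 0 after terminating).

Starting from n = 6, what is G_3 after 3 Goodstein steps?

7

step 0: 6 = 2·3; sub 4 for 3: 2·4; = 8; G_1 = 8−1 = 7
step 1: 7 = 4 + 3; sub 5 for 4: 5 + 3; = 8; G_2 = 8−1 = 7
step 2: 7 = 5 + 2; sub 6 for 5: 6 + 2; = 8; G_3 = 8−1 = 7
step 3: 7 = 6 + 1; sub 7 for 6: 7 + 1; = 8; G_4 = 8−1 = 7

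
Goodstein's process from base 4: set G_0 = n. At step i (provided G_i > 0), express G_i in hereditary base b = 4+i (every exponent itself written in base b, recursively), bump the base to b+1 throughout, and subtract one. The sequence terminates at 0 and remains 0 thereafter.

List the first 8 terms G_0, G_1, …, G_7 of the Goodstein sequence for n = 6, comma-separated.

6, 6, 6, 6, 5, 4, 3, 2

i=0: 6 = 4 + 2 (b=4); 4→5: 5 + 2 = 7; 7−1 = 6
i=1: 6 = 5 + 1 (b=5); 5→6: 6 + 1 = 7; 7−1 = 6
i=2: 6 = 6 (b=6); 6→7: 7 = 7; 7−1 = 6
i=3: 6 = 6 (b=7); 7→8: 6 = 6; 6−1 = 5
i=4: 5 = 5 (b=8); 8→9: 5 = 5; 5−1 = 4
i=5: 4 = 4 (b=9); 9→10: 4 = 4; 4−1 = 3
i=6: 3 = 3 (b=10); 10→11: 3 = 3; 3−1 = 2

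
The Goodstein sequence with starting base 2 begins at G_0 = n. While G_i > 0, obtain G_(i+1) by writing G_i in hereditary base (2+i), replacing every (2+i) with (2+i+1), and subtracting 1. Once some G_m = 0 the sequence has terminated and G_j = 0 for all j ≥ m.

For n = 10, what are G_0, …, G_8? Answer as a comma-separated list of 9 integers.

G_0 = 10. HB_2(10) = 2^(2 + 1) + 2. Bump = 84. G_1 = 83.
G_1 = 83. HB_3(83) = 3^(3 + 1) + 2. Bump = 1026. G_2 = 1025.
G_2 = 1025. HB_4(1025) = 4^(4 + 1) + 1. Bump = 15626. G_3 = 15625.
G_3 = 15625. HB_5(15625) = 5^(5 + 1). Bump = 279936. G_4 = 279935.
G_4 = 279935. HB_6(279935) = 5·6^6 + 5·6^5 + 5·6^4 + 5·6^3 + 5·6^2 + 5·6 + 5. Bump = 4215755. G_5 = 4215754.
G_5 = 4215754. HB_7(4215754) = 5·7^7 + 5·7^5 + 5·7^4 + 5·7^3 + 5·7^2 + 5·7 + 4. Bump = 84073324. G_6 = 84073323.
G_6 = 84073323. HB_8(84073323) = 5·8^8 + 5·8^5 + 5·8^4 + 5·8^3 + 5·8^2 + 5·8 + 3. Bump = 1937434593. G_7 = 1937434592.
G_7 = 1937434592. HB_9(1937434592) = 5·9^9 + 5·9^5 + 5·9^4 + 5·9^3 + 5·9^2 + 5·9 + 2. Bump = 50000555552. G_8 = 50000555551.

10, 83, 1025, 15625, 279935, 4215754, 84073323, 1937434592, 50000555551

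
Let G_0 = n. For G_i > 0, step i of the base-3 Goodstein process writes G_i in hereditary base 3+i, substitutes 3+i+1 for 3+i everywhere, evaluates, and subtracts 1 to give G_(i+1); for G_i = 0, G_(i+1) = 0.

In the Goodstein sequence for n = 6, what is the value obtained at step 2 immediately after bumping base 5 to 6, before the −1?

G_0 = 6. HB_3(6) = 2·3. Bump = 8. G_1 = 7.
G_1 = 7. HB_4(7) = 4 + 3. Bump = 8. G_2 = 7.

8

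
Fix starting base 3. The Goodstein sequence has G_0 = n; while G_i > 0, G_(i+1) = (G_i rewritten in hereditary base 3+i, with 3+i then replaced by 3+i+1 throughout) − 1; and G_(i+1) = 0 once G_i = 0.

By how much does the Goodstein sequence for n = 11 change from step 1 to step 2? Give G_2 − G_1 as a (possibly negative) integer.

8

i=0: 11 = 3^2 + 2 (b=3); 3→4: 4^2 + 2 = 18; 18−1 = 17
i=1: 17 = 4^2 + 1 (b=4); 4→5: 5^2 + 1 = 26; 26−1 = 25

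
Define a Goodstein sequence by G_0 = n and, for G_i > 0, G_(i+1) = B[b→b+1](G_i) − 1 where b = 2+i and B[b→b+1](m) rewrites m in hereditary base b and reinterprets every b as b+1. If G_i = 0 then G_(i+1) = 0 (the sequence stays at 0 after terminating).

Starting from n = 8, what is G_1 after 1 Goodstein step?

80

(0) 8|_2 = 2^(2 + 1) ↦ 3^(3 + 1)|_3 = 81 ⇒ 80
(1) 80|_3 = 2·3^3 + 2·3^2 + 2·3 + 2 ↦ 2·4^4 + 2·4^2 + 2·4 + 2|_4 = 554 ⇒ 553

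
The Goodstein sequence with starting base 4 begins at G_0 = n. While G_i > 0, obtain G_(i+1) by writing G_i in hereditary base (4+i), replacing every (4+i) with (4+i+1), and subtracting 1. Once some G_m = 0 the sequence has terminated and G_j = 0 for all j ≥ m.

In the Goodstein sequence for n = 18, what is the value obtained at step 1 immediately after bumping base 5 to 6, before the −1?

G_0=18  [base 4] 4^2 + 2  →[4↦5]→  5^2 + 2 = 27  −1 ⇒ G_1=26
G_1=26  [base 5] 5^2 + 1  →[5↦6]→  6^2 + 1 = 37  −1 ⇒ G_2=36

37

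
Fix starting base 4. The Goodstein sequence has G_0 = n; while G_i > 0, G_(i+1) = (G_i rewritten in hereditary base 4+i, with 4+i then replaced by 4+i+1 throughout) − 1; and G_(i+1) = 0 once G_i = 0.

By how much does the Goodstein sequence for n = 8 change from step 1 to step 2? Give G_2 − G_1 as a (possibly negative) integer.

(0) 8|_4 = 2·4 ↦ 2·5|_5 = 10 ⇒ 9
(1) 9|_5 = 5 + 4 ↦ 6 + 4|_6 = 10 ⇒ 9

0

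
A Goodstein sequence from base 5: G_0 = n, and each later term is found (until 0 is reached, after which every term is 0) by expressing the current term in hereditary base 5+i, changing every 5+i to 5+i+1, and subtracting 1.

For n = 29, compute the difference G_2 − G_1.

12

[0] 29 ≡ 5^2 + 4 (base 5). Lift 6: 40. −1: 39.
[1] 39 ≡ 6^2 + 3 (base 6). Lift 7: 52. −1: 51.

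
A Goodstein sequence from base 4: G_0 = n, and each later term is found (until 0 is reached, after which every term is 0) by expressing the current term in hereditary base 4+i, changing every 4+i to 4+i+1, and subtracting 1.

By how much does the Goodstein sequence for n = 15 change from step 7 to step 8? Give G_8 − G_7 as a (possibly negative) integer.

(0) 15|_4 = 3·4 + 3 ↦ 3·5 + 3|_5 = 18 ⇒ 17
(1) 17|_5 = 3·5 + 2 ↦ 3·6 + 2|_6 = 20 ⇒ 19
(2) 19|_6 = 3·6 + 1 ↦ 3·7 + 1|_7 = 22 ⇒ 21
(3) 21|_7 = 3·7 ↦ 3·8|_8 = 24 ⇒ 23
(4) 23|_8 = 2·8 + 7 ↦ 2·9 + 7|_9 = 25 ⇒ 24
(5) 24|_9 = 2·9 + 6 ↦ 2·10 + 6|_10 = 26 ⇒ 25
(6) 25|_10 = 2·10 + 5 ↦ 2·11 + 5|_11 = 27 ⇒ 26
(7) 26|_11 = 2·11 + 4 ↦ 2·12 + 4|_12 = 28 ⇒ 27

1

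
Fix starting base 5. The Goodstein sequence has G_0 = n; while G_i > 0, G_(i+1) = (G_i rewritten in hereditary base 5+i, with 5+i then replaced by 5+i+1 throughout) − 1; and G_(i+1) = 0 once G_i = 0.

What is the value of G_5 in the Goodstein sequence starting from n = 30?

[0] 30 ≡ 5^2 + 5 (base 5). Lift 6: 42. −1: 41.
[1] 41 ≡ 6^2 + 5 (base 6). Lift 7: 54. −1: 53.
[2] 53 ≡ 7^2 + 4 (base 7). Lift 8: 68. −1: 67.
[3] 67 ≡ 8^2 + 3 (base 8). Lift 9: 84. −1: 83.
[4] 83 ≡ 9^2 + 2 (base 9). Lift 10: 102. −1: 101.
[5] 101 ≡ 10^2 + 1 (base 10). Lift 11: 122. −1: 121.

101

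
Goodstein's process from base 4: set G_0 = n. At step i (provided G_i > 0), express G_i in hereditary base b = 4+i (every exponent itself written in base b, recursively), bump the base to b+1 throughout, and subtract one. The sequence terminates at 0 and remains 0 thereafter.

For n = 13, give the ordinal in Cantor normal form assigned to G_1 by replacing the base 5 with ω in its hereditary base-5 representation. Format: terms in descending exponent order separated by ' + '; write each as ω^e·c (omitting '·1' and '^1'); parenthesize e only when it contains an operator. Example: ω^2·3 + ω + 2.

ω·3

[0] 13 ≡ 3·4 + 1 (base 4). Lift 5: 16. −1: 15.
[1] 15 ≡ 3·5 (base 5). Lift 6: 18. −1: 17.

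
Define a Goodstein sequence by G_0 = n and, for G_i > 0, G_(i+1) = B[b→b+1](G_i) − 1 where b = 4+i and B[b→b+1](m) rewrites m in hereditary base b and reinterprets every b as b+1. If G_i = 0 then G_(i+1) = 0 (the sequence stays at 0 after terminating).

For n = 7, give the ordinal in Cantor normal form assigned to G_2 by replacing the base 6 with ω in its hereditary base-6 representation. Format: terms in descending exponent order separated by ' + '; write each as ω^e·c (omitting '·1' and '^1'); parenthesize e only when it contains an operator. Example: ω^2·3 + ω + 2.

7 —HB4→ 4 + 3 —bump→ 5 + 3 = 8 —(−1)→ 7
7 —HB5→ 5 + 2 —bump→ 6 + 2 = 8 —(−1)→ 7

ω + 1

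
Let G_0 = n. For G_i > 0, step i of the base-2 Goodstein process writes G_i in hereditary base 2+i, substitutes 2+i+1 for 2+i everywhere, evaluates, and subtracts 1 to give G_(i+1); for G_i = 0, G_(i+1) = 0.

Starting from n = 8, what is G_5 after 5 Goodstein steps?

step 0: 8 = 2^(2 + 1); sub 3 for 2: 3^(3 + 1); = 81; G_1 = 81−1 = 80
step 1: 80 = 2·3^3 + 2·3^2 + 2·3 + 2; sub 4 for 3: 2·4^4 + 2·4^2 + 2·4 + 2; = 554; G_2 = 554−1 = 553
step 2: 553 = 2·4^4 + 2·4^2 + 2·4 + 1; sub 5 for 4: 2·5^5 + 2·5^2 + 2·5 + 1; = 6311; G_3 = 6311−1 = 6310
step 3: 6310 = 2·5^5 + 2·5^2 + 2·5; sub 6 for 5: 2·6^6 + 2·6^2 + 2·6; = 93396; G_4 = 93396−1 = 93395
step 4: 93395 = 2·6^6 + 2·6^2 + 6 + 5; sub 7 for 6: 2·7^7 + 2·7^2 + 7 + 5; = 1647196; G_5 = 1647196−1 = 1647195
step 5: 1647195 = 2·7^7 + 2·7^2 + 7 + 4; sub 8 for 7: 2·8^8 + 2·8^2 + 8 + 4; = 33554572; G_6 = 33554572−1 = 33554571

1647195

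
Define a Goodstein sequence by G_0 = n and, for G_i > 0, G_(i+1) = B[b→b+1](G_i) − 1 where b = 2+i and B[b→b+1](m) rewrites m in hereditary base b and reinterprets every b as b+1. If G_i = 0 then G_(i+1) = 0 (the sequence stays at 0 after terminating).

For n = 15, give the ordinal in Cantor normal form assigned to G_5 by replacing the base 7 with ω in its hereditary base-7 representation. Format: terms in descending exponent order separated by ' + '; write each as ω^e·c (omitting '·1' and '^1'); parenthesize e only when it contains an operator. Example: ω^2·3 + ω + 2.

G_0 = 15. HB_2(15) = 2^(2 + 1) + 2^2 + 2 + 1. Bump = 112. G_1 = 111.
G_1 = 111. HB_3(111) = 3^(3 + 1) + 3^3 + 3. Bump = 1284. G_2 = 1283.
G_2 = 1283. HB_4(1283) = 4^(4 + 1) + 4^4 + 3. Bump = 18753. G_3 = 18752.
G_3 = 18752. HB_5(18752) = 5^(5 + 1) + 5^5 + 2. Bump = 326594. G_4 = 326593.
G_4 = 326593. HB_6(326593) = 6^(6 + 1) + 6^6 + 1. Bump = 6588345. G_5 = 6588344.
G_5 = 6588344. HB_7(6588344) = 7^(7 + 1) + 7^7. Bump = 150994944. G_6 = 150994943.

ω^(ω + 1) + ω^ω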